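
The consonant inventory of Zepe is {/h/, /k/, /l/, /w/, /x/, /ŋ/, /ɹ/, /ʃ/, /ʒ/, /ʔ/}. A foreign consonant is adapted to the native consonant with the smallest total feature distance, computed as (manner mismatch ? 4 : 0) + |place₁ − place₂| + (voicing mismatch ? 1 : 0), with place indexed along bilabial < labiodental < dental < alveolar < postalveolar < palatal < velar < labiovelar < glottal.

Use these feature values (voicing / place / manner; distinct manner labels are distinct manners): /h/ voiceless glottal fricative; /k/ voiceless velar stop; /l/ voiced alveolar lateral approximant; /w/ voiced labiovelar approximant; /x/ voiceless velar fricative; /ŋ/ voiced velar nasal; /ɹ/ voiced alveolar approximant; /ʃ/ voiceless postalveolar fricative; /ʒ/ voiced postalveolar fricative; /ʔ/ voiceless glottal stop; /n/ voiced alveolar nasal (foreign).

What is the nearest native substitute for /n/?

ŋ

/ŋ/ is closest: same manner (nasal), place distance 3 (alveolar→velar), same voicing; total 3. Next closest is /l/ at distance 4.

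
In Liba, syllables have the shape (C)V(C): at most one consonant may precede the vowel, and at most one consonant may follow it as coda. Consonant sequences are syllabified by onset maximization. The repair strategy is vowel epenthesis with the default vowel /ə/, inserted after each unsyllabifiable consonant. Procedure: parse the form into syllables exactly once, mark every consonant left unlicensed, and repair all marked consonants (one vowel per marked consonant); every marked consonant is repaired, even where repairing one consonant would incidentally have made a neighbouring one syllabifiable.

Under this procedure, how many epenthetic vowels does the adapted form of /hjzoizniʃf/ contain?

The unsyllabifiable consonants are /h/, /j/, /f/; each receives one epenthetic vowel.

3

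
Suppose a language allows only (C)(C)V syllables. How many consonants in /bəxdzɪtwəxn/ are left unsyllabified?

Syllabifying with onset maximization leaves /x/, /x/, /n/ stranded (no codas are permitted; onsets may contain at most 2 consonants).

3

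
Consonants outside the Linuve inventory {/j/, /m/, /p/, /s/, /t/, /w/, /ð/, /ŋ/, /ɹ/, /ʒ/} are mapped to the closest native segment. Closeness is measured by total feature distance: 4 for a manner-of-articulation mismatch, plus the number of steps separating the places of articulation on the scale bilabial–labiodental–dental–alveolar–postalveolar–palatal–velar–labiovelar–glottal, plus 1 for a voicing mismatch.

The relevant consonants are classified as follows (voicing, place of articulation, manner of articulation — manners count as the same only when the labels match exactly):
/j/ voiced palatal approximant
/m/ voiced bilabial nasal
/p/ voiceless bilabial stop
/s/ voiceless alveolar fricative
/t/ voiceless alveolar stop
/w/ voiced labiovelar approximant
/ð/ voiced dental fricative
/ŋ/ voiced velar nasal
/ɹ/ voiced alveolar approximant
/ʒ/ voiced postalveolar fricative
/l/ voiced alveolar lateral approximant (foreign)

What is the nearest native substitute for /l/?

/ɹ/ is closest: manner differs (lateral approximant→approximant, +4), place distance 0 (alveolar→alveolar), same voicing; total 4. Next closest is /s/ at distance 5.

ɹ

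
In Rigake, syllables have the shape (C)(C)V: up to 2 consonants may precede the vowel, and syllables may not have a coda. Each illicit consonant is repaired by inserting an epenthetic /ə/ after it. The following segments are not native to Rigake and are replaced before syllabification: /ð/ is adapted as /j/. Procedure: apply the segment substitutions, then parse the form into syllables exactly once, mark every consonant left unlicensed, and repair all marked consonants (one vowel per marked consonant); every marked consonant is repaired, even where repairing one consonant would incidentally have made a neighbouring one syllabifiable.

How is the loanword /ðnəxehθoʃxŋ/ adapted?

Substitution: /ð/ → /j/, giving /jnəxehθoʃxŋ/.
The consonants /ʃ/, /x/, /ŋ/ cannot be parsed into a legal (C)(C)V syllable (no codas are permitted; onsets may contain at most 2 consonants).
Inserting the epenthetic vowel yields /ʃ/ → /ʃə/, /x/ → /xə/, /ŋ/ → /ŋə/.

jnəxehθoʃəxəŋə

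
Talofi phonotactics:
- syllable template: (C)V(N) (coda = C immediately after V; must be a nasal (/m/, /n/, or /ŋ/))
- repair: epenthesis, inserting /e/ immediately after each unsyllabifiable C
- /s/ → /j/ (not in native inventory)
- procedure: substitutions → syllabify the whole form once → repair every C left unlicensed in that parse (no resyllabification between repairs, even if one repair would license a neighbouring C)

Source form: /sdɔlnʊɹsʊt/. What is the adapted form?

Substitution: /s/ → /j/, giving /jdɔlnʊɹjʊt/.
Syllabifying with onset maximization leaves /j/, /l/, /ɹ/, /t/ stranded (only a nasal (/m/, /n/, or /ŋ/) is licensed in coda position; onsets are limited to one consonant).
Each unlicensed consonant becomes the onset of a new syllable: /j/ → /je/, /l/ → /le/, /ɹ/ → /ɹe/, /t/ → /te/.

jedɔlenʊɹejʊte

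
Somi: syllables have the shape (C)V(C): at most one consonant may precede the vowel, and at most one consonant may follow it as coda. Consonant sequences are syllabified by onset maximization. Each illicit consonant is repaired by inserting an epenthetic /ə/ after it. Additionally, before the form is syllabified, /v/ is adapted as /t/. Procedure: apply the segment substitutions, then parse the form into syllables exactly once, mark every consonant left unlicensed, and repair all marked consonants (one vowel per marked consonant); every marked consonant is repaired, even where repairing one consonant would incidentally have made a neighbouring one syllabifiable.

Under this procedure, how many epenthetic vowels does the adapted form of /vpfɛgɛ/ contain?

2

After substitution the input is /tpfɛgɛ/.
The unsyllabifiable consonants are /t/, /p/; each receives one epenthetic vowel.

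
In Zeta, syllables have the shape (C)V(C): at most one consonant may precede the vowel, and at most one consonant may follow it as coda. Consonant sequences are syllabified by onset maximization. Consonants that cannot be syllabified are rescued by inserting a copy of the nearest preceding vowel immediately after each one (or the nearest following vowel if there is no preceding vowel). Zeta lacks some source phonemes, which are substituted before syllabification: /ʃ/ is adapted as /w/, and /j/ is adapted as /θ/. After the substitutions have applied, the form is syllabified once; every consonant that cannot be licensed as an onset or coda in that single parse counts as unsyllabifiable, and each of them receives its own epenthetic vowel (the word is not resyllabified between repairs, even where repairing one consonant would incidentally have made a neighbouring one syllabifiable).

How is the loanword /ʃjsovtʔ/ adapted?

woθosovtoʔo

Substitution: /ʃ/ → /w/, /j/ → /θ/, giving /wθsovtʔ/.
The consonants /w/, /θ/, /t/, /ʔ/ cannot be parsed into a legal (C)V(C) syllable (at most one coda consonant is licensed; onsets are limited to one consonant).
Epenthesis after each stranded consonant: /w/ → /wo/, /θ/ → /θo/, /t/ → /to/, /ʔ/ → /ʔo/.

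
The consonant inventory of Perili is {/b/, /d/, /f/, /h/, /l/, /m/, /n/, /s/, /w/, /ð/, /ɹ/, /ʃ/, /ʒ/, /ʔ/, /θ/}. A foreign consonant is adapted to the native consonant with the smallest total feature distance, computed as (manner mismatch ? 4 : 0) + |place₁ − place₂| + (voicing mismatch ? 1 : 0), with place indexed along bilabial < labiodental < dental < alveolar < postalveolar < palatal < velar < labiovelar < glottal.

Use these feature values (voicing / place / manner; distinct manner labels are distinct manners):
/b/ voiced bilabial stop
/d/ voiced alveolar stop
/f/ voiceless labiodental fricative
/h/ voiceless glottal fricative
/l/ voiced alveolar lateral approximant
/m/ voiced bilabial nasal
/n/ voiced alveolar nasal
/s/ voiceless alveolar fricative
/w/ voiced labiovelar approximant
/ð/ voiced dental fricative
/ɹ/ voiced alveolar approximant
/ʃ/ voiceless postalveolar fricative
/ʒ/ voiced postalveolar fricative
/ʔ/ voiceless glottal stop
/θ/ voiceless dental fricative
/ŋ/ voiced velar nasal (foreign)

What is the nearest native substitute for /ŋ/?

/n/ is closest: same manner (nasal), place distance 3 (velar→alveolar), same voicing; total 3. Next closest is /w/ at distance 5.

n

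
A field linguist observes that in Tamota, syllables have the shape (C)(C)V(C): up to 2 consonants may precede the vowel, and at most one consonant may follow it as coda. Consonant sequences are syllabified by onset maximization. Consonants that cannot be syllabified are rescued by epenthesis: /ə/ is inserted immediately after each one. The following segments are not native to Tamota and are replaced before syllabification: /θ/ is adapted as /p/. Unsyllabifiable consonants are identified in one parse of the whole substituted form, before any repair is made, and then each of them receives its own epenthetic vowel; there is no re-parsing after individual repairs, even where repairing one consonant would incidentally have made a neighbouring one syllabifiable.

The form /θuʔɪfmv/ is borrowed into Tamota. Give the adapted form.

puʔɪfməvə

Substitution: /θ/ → /p/, giving /puʔɪfmv/.
Under (C)(C)V(C), the unsyllabifiable consonants are /m/, /v/ (at most one coda consonant is licensed; onsets may contain at most 2 consonants).
Each unlicensed consonant becomes the onset of a new syllable: /m/ → /mə/, /v/ → /və/.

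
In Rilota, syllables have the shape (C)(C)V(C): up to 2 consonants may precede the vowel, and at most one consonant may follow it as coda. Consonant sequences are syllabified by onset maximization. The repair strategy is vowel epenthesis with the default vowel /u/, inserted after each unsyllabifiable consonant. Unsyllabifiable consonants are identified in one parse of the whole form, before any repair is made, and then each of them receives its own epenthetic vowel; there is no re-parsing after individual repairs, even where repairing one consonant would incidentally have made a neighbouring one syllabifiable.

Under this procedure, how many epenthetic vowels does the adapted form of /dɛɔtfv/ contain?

The unsyllabifiable consonants are /f/, /v/; each receives one epenthetic vowel.

2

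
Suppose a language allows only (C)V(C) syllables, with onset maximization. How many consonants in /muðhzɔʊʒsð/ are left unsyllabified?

Under (C)V(C), the unsyllabifiable consonants are /h/, /s/, /ð/ (at most one coda consonant is licensed; onsets are limited to one consonant).

3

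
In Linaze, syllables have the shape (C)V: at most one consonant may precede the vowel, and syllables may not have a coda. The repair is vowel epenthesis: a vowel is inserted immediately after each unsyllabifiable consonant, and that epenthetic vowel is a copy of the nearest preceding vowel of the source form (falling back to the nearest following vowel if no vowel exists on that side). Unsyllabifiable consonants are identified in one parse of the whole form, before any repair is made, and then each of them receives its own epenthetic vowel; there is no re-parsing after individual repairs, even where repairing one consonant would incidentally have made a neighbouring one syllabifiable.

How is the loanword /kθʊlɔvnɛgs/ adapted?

kʊθʊlɔvɔnɛgɛsɛ

Under (C)V, the unsyllabifiable consonants are /k/, /v/, /g/, /s/ (no codas are permitted; onsets are limited to one consonant).
Inserting the epenthetic vowel yields /k/ → /kʊ/, /v/ → /vɔ/, /g/ → /gɛ/, /s/ → /sɛ/.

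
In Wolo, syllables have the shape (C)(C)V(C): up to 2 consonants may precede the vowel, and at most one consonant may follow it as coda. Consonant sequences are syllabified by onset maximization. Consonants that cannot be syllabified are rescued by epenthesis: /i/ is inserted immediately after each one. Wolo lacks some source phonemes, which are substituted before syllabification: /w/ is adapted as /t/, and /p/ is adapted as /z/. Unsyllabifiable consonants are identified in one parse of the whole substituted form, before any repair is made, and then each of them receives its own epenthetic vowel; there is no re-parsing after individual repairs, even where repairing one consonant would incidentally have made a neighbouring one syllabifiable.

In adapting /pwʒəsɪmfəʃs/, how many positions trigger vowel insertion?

2

After substitution the input is /ztʒəsɪmfəʃs/.
The unsyllabifiable consonants are /z/, /s/; each receives one epenthetic vowel.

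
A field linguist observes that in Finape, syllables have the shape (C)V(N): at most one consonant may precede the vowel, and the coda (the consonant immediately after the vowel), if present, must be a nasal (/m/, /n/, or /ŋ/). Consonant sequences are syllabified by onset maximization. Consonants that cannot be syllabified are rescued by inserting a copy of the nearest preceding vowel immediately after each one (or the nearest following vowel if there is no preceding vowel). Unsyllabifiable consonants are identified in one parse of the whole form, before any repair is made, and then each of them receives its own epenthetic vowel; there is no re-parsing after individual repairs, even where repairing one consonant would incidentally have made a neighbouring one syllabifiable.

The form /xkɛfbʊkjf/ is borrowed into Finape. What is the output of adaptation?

xɛkɛfɛbʊkʊjʊfʊ

Syllabifying with onset maximization leaves /x/, /f/, /k/, /j/, /f/ stranded (only a nasal (/m/, /n/, or /ŋ/) is licensed in coda position; onsets are limited to one consonant).
Each unlicensed consonant becomes the onset of a new syllable: /x/ → /xɛ/, /f/ → /fɛ/, /k/ → /kʊ/, /j/ → /jʊ/, /f/ → /fʊ/.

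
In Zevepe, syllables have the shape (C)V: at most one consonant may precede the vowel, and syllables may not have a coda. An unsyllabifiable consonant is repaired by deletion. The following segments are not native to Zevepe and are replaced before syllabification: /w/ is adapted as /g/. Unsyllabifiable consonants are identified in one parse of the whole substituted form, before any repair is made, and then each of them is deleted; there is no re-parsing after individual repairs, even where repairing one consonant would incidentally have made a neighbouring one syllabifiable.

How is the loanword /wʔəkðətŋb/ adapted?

Substitution: /w/ → /g/, giving /gʔəkðətŋb/.
The consonants /g/, /k/, /t/, /ŋ/, /b/ cannot be parsed into a legal (C)V syllable (no codas are permitted; onsets are limited to one consonant).
Deletion applies to /g/, /k/, /t/, /ŋ/, /b/.

ʔəðə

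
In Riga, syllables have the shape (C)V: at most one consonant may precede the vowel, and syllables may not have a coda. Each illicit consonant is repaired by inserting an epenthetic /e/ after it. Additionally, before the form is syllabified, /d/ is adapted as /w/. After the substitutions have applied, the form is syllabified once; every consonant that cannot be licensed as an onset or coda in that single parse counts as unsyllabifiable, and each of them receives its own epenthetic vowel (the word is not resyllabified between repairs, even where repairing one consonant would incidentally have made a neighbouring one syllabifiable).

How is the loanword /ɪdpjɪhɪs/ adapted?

ɪwepejɪhɪse

Substitution: /d/ → /w/, giving /ɪwpjɪhɪs/.
The consonants /w/, /p/, /s/ cannot be parsed into a legal (C)V syllable (no codas are permitted; onsets are limited to one consonant).
Epenthesis after each stranded consonant: /w/ → /we/, /p/ → /pe/, /s/ → /se/.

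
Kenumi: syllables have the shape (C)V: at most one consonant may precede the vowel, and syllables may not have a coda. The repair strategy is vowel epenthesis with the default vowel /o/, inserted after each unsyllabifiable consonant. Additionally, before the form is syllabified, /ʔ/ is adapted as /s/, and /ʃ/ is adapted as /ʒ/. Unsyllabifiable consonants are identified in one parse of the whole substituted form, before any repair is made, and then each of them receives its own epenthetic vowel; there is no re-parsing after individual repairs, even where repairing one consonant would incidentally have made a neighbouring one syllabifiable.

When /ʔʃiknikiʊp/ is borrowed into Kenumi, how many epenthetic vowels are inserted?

After substitution the input is /sʒiknikiʊp/.
The unsyllabifiable consonants are /s/, /k/, /p/; each receives one epenthetic vowel.

3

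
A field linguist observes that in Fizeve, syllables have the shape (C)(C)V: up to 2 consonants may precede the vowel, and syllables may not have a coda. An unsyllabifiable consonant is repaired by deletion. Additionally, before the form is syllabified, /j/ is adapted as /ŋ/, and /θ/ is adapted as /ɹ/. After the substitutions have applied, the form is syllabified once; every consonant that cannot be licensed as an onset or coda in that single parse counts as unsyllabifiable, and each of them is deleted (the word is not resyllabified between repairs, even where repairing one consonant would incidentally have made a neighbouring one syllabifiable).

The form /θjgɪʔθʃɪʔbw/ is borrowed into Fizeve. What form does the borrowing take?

ŋgɪɹʃɪ

Substitution: /θ/ → /ɹ/, /j/ → /ŋ/, giving /ɹŋgɪʔɹʃɪʔbw/.
Under (C)(C)V, the unsyllabifiable consonants are /ɹ/, /ʔ/, /ʔ/, /b/, /w/ (no codas are permitted; onsets may contain at most 2 consonants).
Deletion applies to /ɹ/, /ʔ/, /ʔ/, /b/, /w/.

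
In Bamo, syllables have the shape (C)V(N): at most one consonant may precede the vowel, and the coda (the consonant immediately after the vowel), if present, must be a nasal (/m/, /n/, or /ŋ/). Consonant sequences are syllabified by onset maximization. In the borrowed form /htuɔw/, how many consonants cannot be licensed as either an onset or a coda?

2

The consonants /h/, /w/ cannot be parsed into a legal (C)V(N) syllable (only a nasal (/m/, /n/, or /ŋ/) is licensed in coda position; onsets are limited to one consonant).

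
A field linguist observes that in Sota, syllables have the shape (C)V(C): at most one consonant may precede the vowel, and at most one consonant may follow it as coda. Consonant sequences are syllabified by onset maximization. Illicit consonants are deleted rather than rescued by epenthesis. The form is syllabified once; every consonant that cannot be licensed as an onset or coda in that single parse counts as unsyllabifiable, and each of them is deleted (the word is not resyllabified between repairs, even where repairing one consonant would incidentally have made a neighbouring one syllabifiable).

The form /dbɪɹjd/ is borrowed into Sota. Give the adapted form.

The consonants /d/, /j/, /d/ cannot be parsed into a legal (C)V(C) syllable (at most one coda consonant is licensed; onsets are limited to one consonant).
Each unlicensed consonant is deleted: /d/, /j/, /d/.

bɪɹ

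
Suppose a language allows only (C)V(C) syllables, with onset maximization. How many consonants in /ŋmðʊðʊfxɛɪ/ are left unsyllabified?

The consonants /ŋ/, /m/ cannot be parsed into a legal (C)V(C) syllable (at most one coda consonant is licensed; onsets are limited to one consonant).

2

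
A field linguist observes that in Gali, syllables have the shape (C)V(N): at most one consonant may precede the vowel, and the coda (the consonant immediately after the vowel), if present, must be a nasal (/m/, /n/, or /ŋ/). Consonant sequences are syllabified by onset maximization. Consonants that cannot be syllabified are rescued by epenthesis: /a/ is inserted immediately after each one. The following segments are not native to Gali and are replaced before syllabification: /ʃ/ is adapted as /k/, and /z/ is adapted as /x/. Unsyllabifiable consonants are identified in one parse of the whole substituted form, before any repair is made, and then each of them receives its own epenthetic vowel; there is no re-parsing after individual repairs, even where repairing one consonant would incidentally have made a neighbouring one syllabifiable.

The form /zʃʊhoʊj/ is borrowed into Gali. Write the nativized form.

Substitution: /z/ → /x/, /ʃ/ → /k/, giving /xkʊhoʊj/.
Under (C)V(N), the unsyllabifiable consonants are /x/, /j/ (only a nasal (/m/, /n/, or /ŋ/) is licensed in coda position; onsets are limited to one consonant).
Each unlicensed consonant becomes the onset of a new syllable: /x/ → /xa/, /j/ → /ja/.

xakʊhoʊja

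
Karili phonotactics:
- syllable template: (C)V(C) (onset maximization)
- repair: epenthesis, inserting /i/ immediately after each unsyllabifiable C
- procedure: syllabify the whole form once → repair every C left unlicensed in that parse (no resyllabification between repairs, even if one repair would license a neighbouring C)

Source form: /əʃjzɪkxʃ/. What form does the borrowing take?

The consonants /j/, /x/, /ʃ/ cannot be parsed into a legal (C)V(C) syllable (at most one coda consonant is licensed; onsets are limited to one consonant).
Inserting the epenthetic vowel yields /j/ → /ji/, /x/ → /xi/, /ʃ/ → /ʃi/.

əʃjizɪkxiʃi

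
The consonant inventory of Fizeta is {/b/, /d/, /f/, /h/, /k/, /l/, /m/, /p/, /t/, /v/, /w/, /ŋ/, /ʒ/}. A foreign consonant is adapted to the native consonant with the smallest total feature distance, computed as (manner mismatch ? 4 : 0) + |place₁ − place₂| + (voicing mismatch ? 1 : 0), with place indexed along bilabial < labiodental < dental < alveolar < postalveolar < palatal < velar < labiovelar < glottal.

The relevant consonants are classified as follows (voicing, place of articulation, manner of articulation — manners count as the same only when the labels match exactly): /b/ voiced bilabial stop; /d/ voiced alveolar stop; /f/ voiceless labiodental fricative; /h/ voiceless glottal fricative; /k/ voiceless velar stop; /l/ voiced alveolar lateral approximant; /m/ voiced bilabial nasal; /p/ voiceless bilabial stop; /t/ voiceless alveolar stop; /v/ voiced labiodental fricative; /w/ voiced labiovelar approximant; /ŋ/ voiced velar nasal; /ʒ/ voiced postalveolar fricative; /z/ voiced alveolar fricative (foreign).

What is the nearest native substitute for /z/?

ʒ

/ʒ/ is closest: same manner (fricative), place distance 1 (alveolar→postalveolar), same voicing; total 1. Next closest is /v/ at distance 2.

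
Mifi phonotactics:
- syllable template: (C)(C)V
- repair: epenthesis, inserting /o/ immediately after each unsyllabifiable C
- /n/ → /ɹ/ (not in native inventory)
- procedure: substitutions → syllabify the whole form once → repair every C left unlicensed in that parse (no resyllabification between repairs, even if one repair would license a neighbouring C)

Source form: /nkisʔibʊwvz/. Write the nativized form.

Substitution: /n/ → /ɹ/, giving /ɹkisʔibʊwvz/.
Syllabifying with onset maximization leaves /w/, /v/, /z/ stranded (no codas are permitted; onsets may contain at most 2 consonants).
Inserting the epenthetic vowel yields /w/ → /wo/, /v/ → /vo/, /z/ → /zo/.

ɹkisʔibʊwovozo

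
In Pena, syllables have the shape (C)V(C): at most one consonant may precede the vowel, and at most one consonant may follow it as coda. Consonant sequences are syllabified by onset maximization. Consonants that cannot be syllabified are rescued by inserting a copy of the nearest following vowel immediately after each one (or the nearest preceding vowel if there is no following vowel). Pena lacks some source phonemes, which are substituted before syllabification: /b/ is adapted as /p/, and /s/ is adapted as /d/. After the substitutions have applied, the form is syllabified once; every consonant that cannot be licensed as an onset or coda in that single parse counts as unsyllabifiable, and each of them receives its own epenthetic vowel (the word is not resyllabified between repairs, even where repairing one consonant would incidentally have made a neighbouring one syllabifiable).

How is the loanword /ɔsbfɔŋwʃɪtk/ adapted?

Substitution: /s/ → /d/, /b/ → /p/, giving /ɔdpfɔŋwʃɪtk/.
The consonants /p/, /w/, /k/ cannot be parsed into a legal (C)V(C) syllable (at most one coda consonant is licensed; onsets are limited to one consonant).
Epenthesis after each stranded consonant: /p/ → /pɔ/, /w/ → /wɪ/, /k/ → /kɪ/.

ɔdpɔfɔŋwɪʃɪtkɪ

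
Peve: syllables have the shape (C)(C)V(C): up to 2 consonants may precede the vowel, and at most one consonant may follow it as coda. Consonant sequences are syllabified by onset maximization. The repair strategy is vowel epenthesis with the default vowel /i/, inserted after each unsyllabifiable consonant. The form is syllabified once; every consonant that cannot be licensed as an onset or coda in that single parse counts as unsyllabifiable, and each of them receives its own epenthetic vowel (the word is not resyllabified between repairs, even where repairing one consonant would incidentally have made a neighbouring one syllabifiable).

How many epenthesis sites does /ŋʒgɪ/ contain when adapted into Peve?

The unsyllabifiable consonants are /ŋ/; each receives one epenthetic vowel.

1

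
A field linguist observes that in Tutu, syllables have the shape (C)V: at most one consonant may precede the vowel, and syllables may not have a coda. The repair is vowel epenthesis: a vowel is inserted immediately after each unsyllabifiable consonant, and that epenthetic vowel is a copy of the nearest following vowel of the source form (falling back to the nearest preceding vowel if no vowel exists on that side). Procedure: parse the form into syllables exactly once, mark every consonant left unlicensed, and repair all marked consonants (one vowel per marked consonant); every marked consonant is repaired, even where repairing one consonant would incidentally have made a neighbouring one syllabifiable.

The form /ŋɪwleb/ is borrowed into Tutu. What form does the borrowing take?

ŋɪwelebe

The consonants /w/, /b/ cannot be parsed into a legal (C)V syllable (no codas are permitted; onsets are limited to one consonant).
Epenthesis after each stranded consonant: /w/ → /we/, /b/ → /be/.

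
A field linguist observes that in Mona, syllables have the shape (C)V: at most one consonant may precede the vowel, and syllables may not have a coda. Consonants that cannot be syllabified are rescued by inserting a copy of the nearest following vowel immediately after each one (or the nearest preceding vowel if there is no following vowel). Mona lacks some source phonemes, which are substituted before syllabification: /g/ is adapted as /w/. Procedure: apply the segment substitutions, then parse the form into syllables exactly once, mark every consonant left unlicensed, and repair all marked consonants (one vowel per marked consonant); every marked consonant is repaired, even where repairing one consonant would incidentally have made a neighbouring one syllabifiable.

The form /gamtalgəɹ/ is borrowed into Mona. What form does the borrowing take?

Substitution: /g/ → /w/, giving /wamtalwəɹ/.
The consonants /m/, /l/, /ɹ/ cannot be parsed into a legal (C)V syllable (no codas are permitted; onsets are limited to one consonant).
Epenthesis after each stranded consonant: /m/ → /ma/, /l/ → /lə/, /ɹ/ → /ɹə/.

wamataləwəɹə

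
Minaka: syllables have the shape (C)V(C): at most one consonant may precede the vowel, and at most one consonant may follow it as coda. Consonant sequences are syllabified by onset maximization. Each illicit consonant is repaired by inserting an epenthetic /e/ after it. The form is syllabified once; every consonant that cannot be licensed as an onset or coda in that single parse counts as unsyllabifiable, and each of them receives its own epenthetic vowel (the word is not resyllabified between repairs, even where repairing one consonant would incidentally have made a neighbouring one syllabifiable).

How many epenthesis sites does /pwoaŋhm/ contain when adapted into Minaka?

3

The unsyllabifiable consonants are /p/, /h/, /m/; each receives one epenthetic vowel.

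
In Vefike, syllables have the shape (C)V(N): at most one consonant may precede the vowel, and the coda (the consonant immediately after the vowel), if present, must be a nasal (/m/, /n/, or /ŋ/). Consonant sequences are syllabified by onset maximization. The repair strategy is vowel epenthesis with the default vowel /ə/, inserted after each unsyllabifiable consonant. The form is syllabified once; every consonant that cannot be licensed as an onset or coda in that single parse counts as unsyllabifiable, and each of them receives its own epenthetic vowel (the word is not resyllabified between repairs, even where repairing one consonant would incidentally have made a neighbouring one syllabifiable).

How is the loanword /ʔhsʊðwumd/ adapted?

Under (C)V(N), the unsyllabifiable consonants are /ʔ/, /h/, /ð/, /d/ (only a nasal (/m/, /n/, or /ŋ/) is licensed in coda position; onsets are limited to one consonant).
Inserting the epenthetic vowel yields /ʔ/ → /ʔə/, /h/ → /hə/, /ð/ → /ðə/, /d/ → /də/.

ʔəhəsʊðəwumdə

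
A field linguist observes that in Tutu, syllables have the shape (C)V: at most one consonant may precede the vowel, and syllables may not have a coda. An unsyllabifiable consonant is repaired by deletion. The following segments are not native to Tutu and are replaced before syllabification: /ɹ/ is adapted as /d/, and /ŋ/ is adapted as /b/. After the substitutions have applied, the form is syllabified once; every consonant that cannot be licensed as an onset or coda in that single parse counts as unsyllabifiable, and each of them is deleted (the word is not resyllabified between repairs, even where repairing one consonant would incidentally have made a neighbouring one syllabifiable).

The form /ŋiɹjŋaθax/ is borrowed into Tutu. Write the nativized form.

Substitution: /ŋ/ → /b/, /ɹ/ → /d/, giving /bidjbaθax/.
Syllabifying with onset maximization leaves /d/, /j/, /x/ stranded (no codas are permitted; onsets are limited to one consonant).
Deleting the stranded consonants removes /d/, /j/, /x/.

bibaθa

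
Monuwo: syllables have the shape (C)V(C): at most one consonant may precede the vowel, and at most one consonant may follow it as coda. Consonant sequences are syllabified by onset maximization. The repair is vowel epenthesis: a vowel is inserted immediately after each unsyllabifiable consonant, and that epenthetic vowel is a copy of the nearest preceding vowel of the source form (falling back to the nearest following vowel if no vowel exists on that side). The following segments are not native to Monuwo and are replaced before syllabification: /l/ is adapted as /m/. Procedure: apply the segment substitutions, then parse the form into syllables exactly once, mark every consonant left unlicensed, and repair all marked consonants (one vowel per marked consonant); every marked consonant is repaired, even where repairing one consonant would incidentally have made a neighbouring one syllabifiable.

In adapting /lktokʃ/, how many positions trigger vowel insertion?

After substitution the input is /mktokʃ/.
The unsyllabifiable consonants are /m/, /k/, /ʃ/; each receives one epenthetic vowel.

3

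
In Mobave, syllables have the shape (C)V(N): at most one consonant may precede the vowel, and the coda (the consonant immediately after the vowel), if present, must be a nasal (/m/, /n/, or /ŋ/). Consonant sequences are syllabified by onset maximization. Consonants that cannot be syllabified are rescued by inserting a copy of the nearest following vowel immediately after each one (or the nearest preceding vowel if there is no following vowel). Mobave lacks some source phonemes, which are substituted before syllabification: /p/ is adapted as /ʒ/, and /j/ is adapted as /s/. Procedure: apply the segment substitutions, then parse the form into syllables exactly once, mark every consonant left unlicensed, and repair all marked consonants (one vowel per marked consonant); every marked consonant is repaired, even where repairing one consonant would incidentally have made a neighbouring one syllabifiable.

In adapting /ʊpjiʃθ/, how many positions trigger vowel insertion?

After substitution the input is /ʊʒsiʃθ/.
The unsyllabifiable consonants are /ʒ/, /ʃ/, /θ/; each receives one epenthetic vowel.

3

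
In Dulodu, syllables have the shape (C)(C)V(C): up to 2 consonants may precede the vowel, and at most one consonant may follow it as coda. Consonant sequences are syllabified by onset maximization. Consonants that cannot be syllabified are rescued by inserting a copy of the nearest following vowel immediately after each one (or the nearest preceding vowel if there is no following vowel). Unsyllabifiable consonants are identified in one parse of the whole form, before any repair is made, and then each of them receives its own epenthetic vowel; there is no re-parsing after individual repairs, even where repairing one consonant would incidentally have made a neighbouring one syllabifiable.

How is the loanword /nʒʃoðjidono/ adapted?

noʒʃoðjidono

Syllabifying with onset maximization leaves /n/ stranded (at most one coda consonant is licensed; onsets may contain at most 2 consonants).
Inserting the epenthetic vowel yields /n/ → /no/.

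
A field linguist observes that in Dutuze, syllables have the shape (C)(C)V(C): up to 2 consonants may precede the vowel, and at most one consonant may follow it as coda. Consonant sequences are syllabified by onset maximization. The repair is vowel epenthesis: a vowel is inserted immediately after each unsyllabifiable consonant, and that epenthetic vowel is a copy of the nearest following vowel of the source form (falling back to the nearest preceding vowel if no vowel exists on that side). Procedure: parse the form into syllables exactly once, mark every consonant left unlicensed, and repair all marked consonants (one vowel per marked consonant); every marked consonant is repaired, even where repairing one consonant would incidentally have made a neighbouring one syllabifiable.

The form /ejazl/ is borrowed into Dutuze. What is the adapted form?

Under (C)(C)V(C), the unsyllabifiable consonants are /l/ (at most one coda consonant is licensed; onsets may contain at most 2 consonants).
Each unlicensed consonant becomes the onset of a new syllable: /l/ → /la/.

ejazla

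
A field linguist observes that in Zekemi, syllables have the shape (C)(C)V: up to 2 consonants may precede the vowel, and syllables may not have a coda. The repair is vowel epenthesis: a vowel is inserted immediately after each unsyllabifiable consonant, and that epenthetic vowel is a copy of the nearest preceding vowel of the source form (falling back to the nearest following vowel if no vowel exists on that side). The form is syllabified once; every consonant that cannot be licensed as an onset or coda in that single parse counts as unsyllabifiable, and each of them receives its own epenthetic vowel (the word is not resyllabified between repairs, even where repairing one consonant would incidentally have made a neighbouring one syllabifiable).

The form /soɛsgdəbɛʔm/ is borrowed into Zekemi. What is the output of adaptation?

Syllabifying with onset maximization leaves /s/, /ʔ/, /m/ stranded (no codas are permitted; onsets may contain at most 2 consonants).
Epenthesis after each stranded consonant: /s/ → /sɛ/, /ʔ/ → /ʔɛ/, /m/ → /mɛ/.

soɛsɛgdəbɛʔɛmɛ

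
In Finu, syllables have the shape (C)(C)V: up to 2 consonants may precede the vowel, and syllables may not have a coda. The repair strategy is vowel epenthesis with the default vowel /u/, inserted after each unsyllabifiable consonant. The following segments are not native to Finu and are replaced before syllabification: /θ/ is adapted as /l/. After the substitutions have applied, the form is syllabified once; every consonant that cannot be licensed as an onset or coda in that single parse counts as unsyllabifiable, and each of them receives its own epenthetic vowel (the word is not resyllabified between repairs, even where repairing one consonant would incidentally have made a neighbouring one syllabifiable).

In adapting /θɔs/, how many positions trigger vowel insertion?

After substitution the input is /lɔs/.
The unsyllabifiable consonants are /s/; each receives one epenthetic vowel.

1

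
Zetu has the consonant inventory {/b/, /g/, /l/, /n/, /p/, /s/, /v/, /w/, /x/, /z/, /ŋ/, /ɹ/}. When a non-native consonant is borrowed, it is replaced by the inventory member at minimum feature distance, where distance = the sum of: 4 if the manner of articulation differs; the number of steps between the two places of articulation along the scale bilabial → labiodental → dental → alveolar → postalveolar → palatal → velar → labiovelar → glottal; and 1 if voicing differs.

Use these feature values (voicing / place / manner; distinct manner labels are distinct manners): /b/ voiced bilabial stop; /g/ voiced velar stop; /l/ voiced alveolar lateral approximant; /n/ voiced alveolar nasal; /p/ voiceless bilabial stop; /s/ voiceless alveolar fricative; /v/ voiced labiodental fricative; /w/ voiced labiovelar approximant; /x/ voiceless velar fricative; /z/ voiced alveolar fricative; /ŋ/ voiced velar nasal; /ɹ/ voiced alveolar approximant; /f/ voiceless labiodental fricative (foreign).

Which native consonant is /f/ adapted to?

v

/v/ is closest: same manner (fricative), place distance 0 (labiodental→labiodental), voicing differs (+1); total 1. Next closest is /s/ at distance 2.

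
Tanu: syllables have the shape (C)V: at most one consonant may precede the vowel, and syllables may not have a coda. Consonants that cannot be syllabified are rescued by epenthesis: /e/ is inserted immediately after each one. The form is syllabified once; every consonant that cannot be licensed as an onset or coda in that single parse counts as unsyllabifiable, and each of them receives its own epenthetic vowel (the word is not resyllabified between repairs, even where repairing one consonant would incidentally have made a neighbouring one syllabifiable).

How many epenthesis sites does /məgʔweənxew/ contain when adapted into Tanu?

4

The unsyllabifiable consonants are /g/, /ʔ/, /n/, /w/; each receives one epenthetic vowel.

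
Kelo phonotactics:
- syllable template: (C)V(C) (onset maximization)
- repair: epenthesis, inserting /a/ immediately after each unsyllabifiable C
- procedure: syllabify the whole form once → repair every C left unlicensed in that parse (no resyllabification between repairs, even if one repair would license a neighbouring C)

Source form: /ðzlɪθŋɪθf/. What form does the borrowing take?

ðazalɪθŋɪθfa

The consonants /ð/, /z/, /f/ cannot be parsed into a legal (C)V(C) syllable (at most one coda consonant is licensed; onsets are limited to one consonant).
Epenthesis after each stranded consonant: /ð/ → /ða/, /z/ → /za/, /f/ → /fa/.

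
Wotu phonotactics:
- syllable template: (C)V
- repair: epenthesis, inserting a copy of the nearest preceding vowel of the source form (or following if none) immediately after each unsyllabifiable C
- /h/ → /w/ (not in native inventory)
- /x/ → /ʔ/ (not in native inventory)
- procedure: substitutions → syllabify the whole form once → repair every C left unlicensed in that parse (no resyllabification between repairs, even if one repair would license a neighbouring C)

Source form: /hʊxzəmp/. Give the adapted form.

Substitution: /h/ → /w/, /x/ → /ʔ/, giving /wʊʔzəmp/.
The consonants /ʔ/, /m/, /p/ cannot be parsed into a legal (C)V syllable (no codas are permitted; onsets are limited to one consonant).
Epenthesis after each stranded consonant: /ʔ/ → /ʔʊ/, /m/ → /mə/, /p/ → /pə/.

wʊʔʊzəməpə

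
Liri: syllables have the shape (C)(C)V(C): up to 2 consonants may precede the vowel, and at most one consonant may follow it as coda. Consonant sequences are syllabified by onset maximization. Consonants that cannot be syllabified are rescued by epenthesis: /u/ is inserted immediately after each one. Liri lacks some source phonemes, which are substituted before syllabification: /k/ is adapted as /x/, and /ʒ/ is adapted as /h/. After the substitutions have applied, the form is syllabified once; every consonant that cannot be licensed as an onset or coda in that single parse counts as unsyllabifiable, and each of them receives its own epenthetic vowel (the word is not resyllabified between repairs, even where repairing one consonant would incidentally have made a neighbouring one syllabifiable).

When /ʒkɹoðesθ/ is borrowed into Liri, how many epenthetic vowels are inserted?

After substitution the input is /hxɹoðesθ/.
The unsyllabifiable consonants are /h/, /θ/; each receives one epenthetic vowel.

2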